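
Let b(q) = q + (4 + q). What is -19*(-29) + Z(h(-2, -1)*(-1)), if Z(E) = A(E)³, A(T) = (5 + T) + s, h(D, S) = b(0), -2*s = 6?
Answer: 543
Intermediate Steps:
b(q) = 4 + 2*q
s = -3 (s = -½*6 = -3)
h(D, S) = 4 (h(D, S) = 4 + 2*0 = 4 + 0 = 4)
A(T) = 2 + T (A(T) = (5 + T) - 3 = 2 + T)
Z(E) = (2 + E)³
-19*(-29) + Z(h(-2, -1)*(-1)) = -19*(-29) + (2 + 4*(-1))³ = 551 + (2 - 4)³ = 551 + (-2)³ = 551 - 8 = 543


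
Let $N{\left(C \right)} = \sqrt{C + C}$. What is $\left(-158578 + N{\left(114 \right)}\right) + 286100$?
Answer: $127522 + 2 \sqrt{57} \approx 1.2754 \cdot 10^{5}$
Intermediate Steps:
$N{\left(C \right)} = \sqrt{2} \sqrt{C}$ ($N{\left(C \right)} = \sqrt{2 C} = \sqrt{2} \sqrt{C}$)
$\left(-158578 + N{\left(114 \right)}\right) + 286100 = \left(-158578 + \sqrt{2} \sqrt{114}\right) + 286100 = \left(-158578 + 2 \sqrt{57}\right) + 286100 = 127522 + 2 \sqrt{57}$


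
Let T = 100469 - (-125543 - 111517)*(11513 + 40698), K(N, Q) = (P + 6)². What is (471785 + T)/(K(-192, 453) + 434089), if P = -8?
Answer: 12377711914/434093 ≈ 28514.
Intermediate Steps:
K(N, Q) = 4 (K(N, Q) = (-8 + 6)² = (-2)² = 4)
T = 12377240129 (T = 100469 - (-237060)*52211 = 100469 - 1*(-12377139660) = 100469 + 12377139660 = 12377240129)
(471785 + T)/(K(-192, 453) + 434089) = (471785 + 12377240129)/(4 + 434089) = 12377711914/434093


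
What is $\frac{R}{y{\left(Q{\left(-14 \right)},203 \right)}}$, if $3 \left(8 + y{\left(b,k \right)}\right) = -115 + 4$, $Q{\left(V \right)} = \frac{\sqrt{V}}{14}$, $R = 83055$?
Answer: $- \frac{5537}{3} \approx -1845.7$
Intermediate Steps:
$Q{\left(V \right)} = \frac{\sqrt{V}}{14}$
$y{\left(b,k \right)} = -45$ ($y{\left(b,k \right)} = -8 + \frac{-115 + 4}{3} = -8 + \frac{1}{3} \left(-111\right) = -8 - 37 = -45$)
$\frac{R}{y{\left(Q{\left(-14 \right)},203 \right)}} = \frac{83055}{-45} = 83055 \left(- \frac{1}{45}\right) = - \frac{5537}{3}$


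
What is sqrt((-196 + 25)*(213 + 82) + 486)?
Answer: 3*I*sqrt(5551) ≈ 223.52*I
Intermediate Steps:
sqrt((-196 + 25)*(213 + 82) + 486) = sqrt(-171*295 + 486) = sqrt(-50445 + 486) = sqrt(-49959) = 3*I*sqrt(5551)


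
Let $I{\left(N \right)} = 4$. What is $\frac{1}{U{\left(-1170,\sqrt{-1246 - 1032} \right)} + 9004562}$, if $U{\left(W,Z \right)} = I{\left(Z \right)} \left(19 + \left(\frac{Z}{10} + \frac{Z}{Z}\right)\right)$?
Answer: $\frac{112558025}{1013544719356606} - \frac{5 i \sqrt{2278}}{1013544719356606} \approx 1.1105 \cdot 10^{-7} - 2.3545 \cdot 10^{-13} i$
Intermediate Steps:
$U{\left(W,Z \right)} = 80 + \frac{2 Z}{5}$ ($U{\left(W,Z \right)} = 4 \left(19 + \left(\frac{Z}{10} + \frac{Z}{Z}\right)\right) = 4 \left(19 + \left(Z \frac{1}{10} + 1\right)\right) = 4 \left(19 + \left(\frac{Z}{10} + 1\right)\right) = 4 \left(19 + \left(1 + \frac{Z}{10}\right)\right) = 4 \left(20 + \frac{Z}{10}\right) = 80 + \frac{2 Z}{5}$)
$\frac{1}{U{\left(-1170,\sqrt{-1246 - 1032} \right)} + 9004562} = \frac{1}{\left(80 + \frac{2 \sqrt{-1246 - 1032}}{5}\right) + 9004562} = \frac{1}{\left(80 + \frac{2 \sqrt{-2278}}{5}\right) + 9004562} = \frac{1}{\left(80 + \frac{2 i \sqrt{2278}}{5}\right) + 9004562} = \frac{1}{9004642 + \frac{2 i \sqrt{2278}}{5}}$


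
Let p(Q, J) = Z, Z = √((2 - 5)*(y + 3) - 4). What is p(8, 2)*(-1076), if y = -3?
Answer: -2152*I ≈ -2152.0*I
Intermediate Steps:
Z = 2*I (Z = √((2 - 5)*(-3 + 3) - 4) = √(-3*0 - 4) = √(0 - 4) = √(-4) = 2*I ≈ 2.0*I)
p(Q, J) = 2*I
p(8, 2)*(-1076) = (2*I)*(-1076) = -2152*I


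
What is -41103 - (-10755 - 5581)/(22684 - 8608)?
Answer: -144637373/3519 ≈ -41102.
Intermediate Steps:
-41103 - (-10755 - 5581)/(22684 - 8608) = -41103 - (-16336)/14076 = -41103 - 1*(-4084/3519) = -41103 + 4084/3519 = -144637373/3519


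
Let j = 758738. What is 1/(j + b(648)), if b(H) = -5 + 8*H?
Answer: 1/763917 ≈ 1.3090e-6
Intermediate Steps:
1/(j + b(648)) = 1/(758738 + (-5 + 8*648)) = 1/(758738 + (-5 + 5184)) = 1/(758738 + 5179) = 1/763917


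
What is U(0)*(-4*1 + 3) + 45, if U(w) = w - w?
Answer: 45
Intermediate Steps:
U(w) = 0
U(0)*(-4*1 + 3) + 45 = 0*(-4*1 + 3) + 45 = 0*(-4 + 3) + 45 = 0*(-1) + 45 = 0 + 45 = 45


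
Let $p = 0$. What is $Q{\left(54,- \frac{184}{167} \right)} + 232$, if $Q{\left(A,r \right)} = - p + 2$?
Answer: $234$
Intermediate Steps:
$Q{\left(A,r \right)} = 2$ ($Q{\left(A,r \right)} = \left(-1\right) 0 + 2 = 0 + 2 = 2$)
$Q{\left(54,- \frac{184}{167} \right)} + 232 = 2 + 232 = 234$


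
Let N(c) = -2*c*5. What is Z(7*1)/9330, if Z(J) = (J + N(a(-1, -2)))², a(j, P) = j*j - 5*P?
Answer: 10609/9330 ≈ 1.1371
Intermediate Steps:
a(j, P) = j² - 5*P
N(c) = -10*c
Z(J) = (-110 + J)² (Z(J) = (J - 10*((-1)² - 5*(-2)))² = (J - 10*(1 + 10))² = (J - 10*11)² = (J - 110)² = (-110 + J)²)
Z(7*1)/9330 = (-110 + 7*1)²/9330 = (-110 + 7)²*(1/9330) = (-103)²*(1/9330) = 10609*(1/9330) = 10609/9330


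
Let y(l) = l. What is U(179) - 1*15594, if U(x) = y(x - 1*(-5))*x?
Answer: 17342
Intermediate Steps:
U(x) = x*(5 + x) (U(x) = (x - 1*(-5))*x = (x + 5)*x = (5 + x)*x = x*(5 + x))
U(179) - 1*15594 = 179*(5 + 179) - 1*15594 = 179*184 - 15594 = 32936 - 15594 = 17342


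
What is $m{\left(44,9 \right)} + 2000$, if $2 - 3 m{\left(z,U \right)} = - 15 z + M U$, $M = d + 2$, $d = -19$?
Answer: $\frac{6815}{3} \approx 2271.7$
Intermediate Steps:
$M = -17$ ($M = -19 + 2 = -17$)
$m{\left(z,U \right)} = \frac{2}{3} + 5 z + \frac{17 U}{3}$ ($m{\left(z,U \right)} = \frac{2}{3} - \frac{- 15 z - 17 U}{3} = \frac{2}{3} - \frac{- 17 U - 15 z}{3} = \frac{2}{3} + \left(5 z + \frac{17 U}{3}\right) = \frac{2}{3} + 5 z + \frac{17 U}{3}$)
$m{\left(44,9 \right)} + 2000 = \left(\frac{2}{3} + 5 \cdot 44 + \frac{17}{3} \cdot 9\right) + 2000 = \left(\frac{2}{3} + 220 + 51\right) + 2000 = \frac{815}{3} + 2000 = \frac{6815}{3}$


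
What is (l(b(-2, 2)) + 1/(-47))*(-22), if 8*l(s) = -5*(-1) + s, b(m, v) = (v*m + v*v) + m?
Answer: -1463/188 ≈ -7.7819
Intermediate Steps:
b(m, v) = m + v² + m*v (b(m, v) = (m*v + v²) + m = (v² + m*v) + m = m + v² + m*v)
l(s) = 5/8 + s/8 (l(s) = (-5*(-1) + s)/8 = (5 + s)/8 = 5/8 + s/8)
(l(b(-2, 2)) + 1/(-47))*(-22) = ((5/8 + (-2 + 2² - 2*2)/8) + 1/(-47))*(-22) = ((5/8 + (-2 + 4 - 4)/8) - 1/47)*(-22) = ((5/8 + (⅛)*(-2)) - 1/47)*(-22) = ((5/8 - ¼) - 1/47)*(-22) = (3/8 - 1/47)*(-22) = (133/376)*(-22) = -1463/188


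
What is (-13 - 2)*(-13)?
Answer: 195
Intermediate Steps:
(-13 - 2)*(-13) = -15*(-13) = 195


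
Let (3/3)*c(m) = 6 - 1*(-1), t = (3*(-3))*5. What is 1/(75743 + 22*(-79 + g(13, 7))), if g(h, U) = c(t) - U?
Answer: 1/74005 ≈ 1.3513e-5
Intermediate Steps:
t = -45 (t = -9*5 = -45)
c(m) = 7 (c(m) = 6 - 1*(-1) = 6 + 1 = 7)
g(h, U) = 7 - U
1/(75743 + 22*(-79 + g(13, 7))) = 1/(75743 + 22*(-79 + (7 - 1*7))) = 1/(75743 + 22*(-79 + (7 - 7))) = 1/(75743 + 22*(-79 + 0)) = 1/(75743 + 22*(-79)) = 1/(75743 - 1738) = 1/74005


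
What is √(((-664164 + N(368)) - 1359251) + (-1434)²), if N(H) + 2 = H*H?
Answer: 3*√18707 ≈ 410.32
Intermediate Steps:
N(H) = -2 + H² (N(H) = -2 + H*H = -2 + H²)
√(((-664164 + N(368)) - 1359251) + (-1434)²) = √(((-664164 + (-2 + 368²)) - 1359251) + (-1434)²) = √(((-664164 + (-2 + 135424)) - 1359251) + 2056356) = √(((-664164 + 135422) - 1359251) + 2056356) = √((-528742 - 1359251) + 2056356) = √(-1887993 + 2056356) = √168363 = 3*√18707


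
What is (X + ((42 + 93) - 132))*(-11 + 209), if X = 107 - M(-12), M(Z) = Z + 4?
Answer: 23364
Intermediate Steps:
M(Z) = 4 + Z
X = 115 (X = 107 - (4 - 12) = 107 - 1*(-8) = 107 + 8 = 115)
(X + ((42 + 93) - 132))*(-11 + 209) = (115 + ((42 + 93) - 132))*(-11 + 209) = (115 + (135 - 132))*198 = (115 + 3)*198 = 118*198 = 23364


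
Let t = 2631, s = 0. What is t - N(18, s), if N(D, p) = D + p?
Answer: 2613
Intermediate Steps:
t - N(18, s) = 2631 - (18 + 0) = 2631 - 1*18 = 2631 - 18 = 2613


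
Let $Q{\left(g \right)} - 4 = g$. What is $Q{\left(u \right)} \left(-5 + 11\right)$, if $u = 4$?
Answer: $48$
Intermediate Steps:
$Q{\left(g \right)} = 4 + g$
$Q{\left(u \right)} \left(-5 + 11\right) = \left(4 + 4\right) \left(-5 + 11\right) = 8 \cdot 6 = 48$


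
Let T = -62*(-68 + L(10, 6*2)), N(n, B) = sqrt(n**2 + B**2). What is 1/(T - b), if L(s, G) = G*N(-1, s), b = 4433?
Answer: 7/1801937 - 24*sqrt(101)/1801937 ≈ -0.00012997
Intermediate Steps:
N(n, B) = sqrt(B**2 + n**2)
L(s, G) = G*sqrt(1 + s**2) (L(s, G) = G*sqrt(s**2 + (-1)**2) = G*sqrt(s**2 + 1) = G*sqrt(1 + s**2))
T = 4216 - 744*sqrt(101) (T = -62*(-68 + (6*2)*sqrt(1 + 10**2)) = -62*(-68 + 12*sqrt(1 + 100)) = -62*(-68 + 12*sqrt(101)) = 4216 - 744*sqrt(101) ≈ -3261.1)
1/(T - b) = 1/((4216 - 744*sqrt(101)) - 1*4433) = 1/((4216 - 744*sqrt(101)) - 4433) = 1/(-217 - 744*sqrt(101))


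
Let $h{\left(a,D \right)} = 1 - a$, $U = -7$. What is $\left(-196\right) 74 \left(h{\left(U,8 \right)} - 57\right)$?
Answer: $710696$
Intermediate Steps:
$\left(-196\right) 74 \left(h{\left(U,8 \right)} - 57\right) = \left(-196\right) 74 \left(\left(1 - -7\right) - 57\right) = - 14504 \left(\left(1 + 7\right) - 57\right) = - 14504 \left(8 - 57\right) = \left(-14504\right) \left(-49\right) = 710696$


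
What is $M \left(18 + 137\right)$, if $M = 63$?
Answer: $9765$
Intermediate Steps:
$M \left(18 + 137\right) = 63 \left(18 + 137\right) = 63 \cdot 155 = 9765$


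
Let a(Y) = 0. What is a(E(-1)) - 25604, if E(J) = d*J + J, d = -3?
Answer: -25604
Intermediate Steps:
E(J) = -2*J (E(J) = -3*J + J = -2*J)
a(E(-1)) - 25604 = 0 - 25604 = -25604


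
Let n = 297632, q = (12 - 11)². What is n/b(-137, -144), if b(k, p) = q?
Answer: 297632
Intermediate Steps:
q = 1 (q = 1² = 1)
b(k, p) = 1
n/b(-137, -144) = 297632/1 = 297632*1 = 297632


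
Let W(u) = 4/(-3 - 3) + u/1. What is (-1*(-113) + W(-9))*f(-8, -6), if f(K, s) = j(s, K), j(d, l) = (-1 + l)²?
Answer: 8370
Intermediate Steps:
f(K, s) = (-1 + K)²
W(u) = -⅔ + u (W(u) = 4/(-6) + u*1 = 4*(-⅙) + u = -⅔ + u)
(-1*(-113) + W(-9))*f(-8, -6) = (-1*(-113) + (-⅔ - 9))*(-1 - 8)² = (113 - 29/3)*(-9)² = (310/3)*81 = 8370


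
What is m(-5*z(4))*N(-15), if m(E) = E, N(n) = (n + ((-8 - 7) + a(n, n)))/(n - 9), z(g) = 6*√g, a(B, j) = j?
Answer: -225/2 ≈ -112.50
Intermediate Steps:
N(n) = (-15 + 2*n)/(-9 + n) (N(n) = (n + ((-8 - 7) + n))/(n - 9) = (n + (-15 + n))/(-9 + n) = (-15 + 2*n)/(-9 + n))
m(-5*z(4))*N(-15) = (-30*√4)*((-15 + 2*(-15))/(-9 - 15)) = (-30*2)*((-15 - 30)/(-24)) = (-5*12)*(-1/24*(-45)) = -60*15/8 = -225/2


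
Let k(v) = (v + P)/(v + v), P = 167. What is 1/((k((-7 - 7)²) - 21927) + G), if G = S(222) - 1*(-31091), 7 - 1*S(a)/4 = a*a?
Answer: -392/73673685 ≈ -5.3208e-6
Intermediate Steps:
S(a) = 28 - 4*a² (S(a) = 28 - 4*a*a = 28 - 4*a²)
k(v) = (167 + v)/(2*v) (k(v) = (v + 167)/(v + v) = (167 + v)/((2*v)) = (167 + v)*(1/(2*v)) = (167 + v)/(2*v))
G = -166017 (G = (28 - 4*222²) - 1*(-31091) = (28 - 4*49284) + 31091 = (28 - 197136) + 31091 = -197108 + 31091 = -166017)
1/((k((-7 - 7)²) - 21927) + G) = 1/(((167 + (-7 - 7)²)/(2*((-7 - 7)²)) - 21927) - 166017) = 1/(((167 + (-14)²)/(2*((-14)²)) - 21927) - 166017) = 1/(((½)*(167 + 196)/196 - 21927) - 166017) = 1/(((½)*(1/196)*363 - 21927) - 166017) = 1/((363/392 - 21927) - 166017) = 1/(-8595021/392 - 166017) = 1/(-73673685/392) = -392/73673685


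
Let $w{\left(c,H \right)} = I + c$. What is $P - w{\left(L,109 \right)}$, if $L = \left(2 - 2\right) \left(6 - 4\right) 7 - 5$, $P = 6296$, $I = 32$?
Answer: $6269$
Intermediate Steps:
$L = -5$ ($L = 0 \cdot 2 \cdot 7 - 5 = 0 \cdot 7 - 5 = 0 - 5 = -5$)
$w{\left(c,H \right)} = 32 + c$
$P - w{\left(L,109 \right)} = 6296 - \left(32 - 5\right) = 6296 - 27 = 6269$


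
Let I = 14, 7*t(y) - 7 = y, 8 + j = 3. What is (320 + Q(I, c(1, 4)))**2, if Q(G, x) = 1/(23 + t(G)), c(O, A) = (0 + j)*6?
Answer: 69239041/676 ≈ 1.0242e+5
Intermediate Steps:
j = -5 (j = -8 + 3 = -5)
t(y) = 1 + y/7
c(O, A) = -30 (c(O, A) = (0 - 5)*6 = -5*6 = -30)
Q(G, x) = 1/(24 + G/7) (Q(G, x) = 1/(23 + (1 + G/7)) = 1/(24 + G/7))
(320 + Q(I, c(1, 4)))**2 = (320 + 7/(168 + 14))**2 = (320 + 7/182)**2 = (320 + 7*(1/182))**2 = (320 + 1/26)**2 = (8321/26)**2 = 69239041/676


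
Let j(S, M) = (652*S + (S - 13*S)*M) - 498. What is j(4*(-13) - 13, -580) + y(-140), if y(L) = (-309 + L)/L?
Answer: -69338471/140 ≈ -4.9528e+5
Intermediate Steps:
j(S, M) = -498 + 652*S - 12*M*S (j(S, M) = (652*S + (-12*S)*M) - 498 = (652*S - 12*M*S) - 498 = -498 + 652*S - 12*M*S)
y(L) = (-309 + L)/L
j(4*(-13) - 13, -580) + y(-140) = (-498 + 652*(4*(-13) - 13) - 12*(-580)*(4*(-13) - 13)) + (-309 - 140)/(-140) = (-498 + 652*(-52 - 13) - 12*(-580)*(-52 - 13)) - 1/140*(-449) = (-498 + 652*(-65) - 12*(-580)*(-65)) + 449/140 = (-498 - 42380 - 452400) + 449/140 = -495278 + 449/140 = -69338471/140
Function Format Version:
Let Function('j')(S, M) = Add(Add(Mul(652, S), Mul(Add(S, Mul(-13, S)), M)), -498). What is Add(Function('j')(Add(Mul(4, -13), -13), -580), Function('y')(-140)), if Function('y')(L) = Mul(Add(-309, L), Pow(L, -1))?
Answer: Rational(-69338471, 140) ≈ -4.9528e+5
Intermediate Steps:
Function('j')(S, M) = Add(-498, Mul(652, S), Mul(-12, M, S)) (Function('j')(S, M) = Add(Add(Mul(652, S), Mul(Mul(-12, S), M)), -498) = Add(Add(Mul(652, S), Mul(-12, M, S)), -498) = Add(-498, Mul(652, S), Mul(-12, M, S)))
Function('y')(L) = Mul(Pow(L, -1), Add(-309, L))
Add(Function('j')(Add(Mul(4, -13), -13), -580), Function('y')(-140)) = Add(Add(-498, Mul(652, Add(Mul(4, -13), -13)), Mul(-12, -580, Add(Mul(4, -13), -13))), Mul(Pow(-140, -1), Add(-309, -140))) = Add(Add(-498, Mul(652, Add(-52, -13)), Mul(-12, -580, Add(-52, -13))), Mul(Rational(-1, 140), -449)) = Add(Add(-498, Mul(652, -65), Mul(-12, -580, -65)), Rational(449, 140)) = Add(Add(-498, -42380, -452400), Rational(449, 140)) = Add(-495278, Rational(449, 140)) = Rational(-69338471, 140)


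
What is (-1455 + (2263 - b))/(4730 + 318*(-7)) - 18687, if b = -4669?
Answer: -46786771/2504 ≈ -18685.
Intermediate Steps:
(-1455 + (2263 - b))/(4730 + 318*(-7)) - 18687 = (-1455 + (2263 - 1*(-4669)))/(4730 + 318*(-7)) - 18687 = (-1455 + (2263 + 4669))/(4730 - 2226) - 18687 = (-1455 + 6932)/2504 - 18687 = 5477*(1/2504) - 18687 = 5477/2504 - 18687 = -46786771/2504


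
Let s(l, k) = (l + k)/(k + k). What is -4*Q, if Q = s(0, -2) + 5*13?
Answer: -262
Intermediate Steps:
s(l, k) = (k + l)/(2*k) (s(l, k) = (k + l)/((2*k)) = (k + l)*(1/(2*k)) = (k + l)/(2*k))
Q = 131/2 (Q = (1/2)*(-2 + 0)/(-2) + 5*13 = (1/2)*(-1/2)*(-2) + 65 = 1/2 + 65 = 131/2 ≈ 65.500)
-4*Q = -4*131/2 = -262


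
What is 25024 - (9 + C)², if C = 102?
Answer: 12703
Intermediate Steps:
25024 - (9 + C)² = 25024 - (9 + 102)² = 25024 - 1*111² = 25024 - 1*12321 = 25024 - 12321 = 12703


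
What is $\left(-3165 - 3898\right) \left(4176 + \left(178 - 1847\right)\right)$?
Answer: $-17706941$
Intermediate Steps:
$\left(-3165 - 3898\right) \left(4176 + \left(178 - 1847\right)\right) = - 7063 \left(4176 - 1669\right) = \left(-7063\right) 2507 = -17706941$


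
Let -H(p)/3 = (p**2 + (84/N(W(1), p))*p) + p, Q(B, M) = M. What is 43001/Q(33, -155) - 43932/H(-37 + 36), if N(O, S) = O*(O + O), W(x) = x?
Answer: -291133/465 ≈ -626.09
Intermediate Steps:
N(O, S) = 2*O**2 (N(O, S) = O*(2*O) = 2*O**2)
H(p) = -129*p - 3*p**2 (H(p) = -3*((p**2 + (84/((2*1**2)))*p) + p) = -3*((p**2 + (84/((2*1)))*p) + p) = -3*((p**2 + (84/2)*p) + p) = -3*((p**2 + (84*(1/2))*p) + p) = -3*((p**2 + 42*p) + p) = -3*(p**2 + 43*p) = -129*p - 3*p**2)
43001/Q(33, -155) - 43932/H(-37 + 36) = 43001/(-155) - 43932*1/(3*(-43 - (-37 + 36))*(-37 + 36)) = 43001*(-1/155) - 43932*(-1/(3*(-43 - 1*(-1)))) = -43001/155 - 43932*(-1/(3*(-43 + 1))) = -43001/155 - 43932/(3*(-1)*(-42)) = -43001/155 - 43932/126 = -43001/155 - 43932*1/126 = -43001/155 - 1046/3 = -291133/465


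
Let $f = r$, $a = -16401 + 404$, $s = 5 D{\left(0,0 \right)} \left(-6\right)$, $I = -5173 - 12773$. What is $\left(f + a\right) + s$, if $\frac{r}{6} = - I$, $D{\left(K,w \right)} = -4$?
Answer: $91799$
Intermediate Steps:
$I = -17946$
$s = 120$ ($s = 5 \left(-4\right) \left(-6\right) = \left(-20\right) \left(-6\right) = 120$)
$r = 107676$ ($r = 6 \left(\left(-1\right) \left(-17946\right)\right) = 6 \cdot 17946 = 107676$)
$a = -15997$
$f = 107676$
$\left(f + a\right) + s = \left(107676 - 15997\right) + 120 = 91679 + 120 = 91799$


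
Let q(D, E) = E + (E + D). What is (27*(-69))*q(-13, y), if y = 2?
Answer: 16767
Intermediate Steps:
q(D, E) = D + 2*E (q(D, E) = E + (D + E) = D + 2*E)
(27*(-69))*q(-13, y) = (27*(-69))*(-13 + 2*2) = -1863*(-13 + 4) = -1863*(-9) = 16767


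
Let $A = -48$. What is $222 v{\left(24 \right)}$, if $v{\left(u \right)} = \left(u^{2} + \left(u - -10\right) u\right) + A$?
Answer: $298368$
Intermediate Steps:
$v{\left(u \right)} = -48 + u^{2} + u \left(10 + u\right)$ ($v{\left(u \right)} = \left(u^{2} + \left(u - -10\right) u\right) - 48 = \left(u^{2} + \left(u + 10\right) u\right) - 48 = \left(u^{2} + \left(10 + u\right) u\right) - 48 = \left(u^{2} + u \left(10 + u\right)\right) - 48 = -48 + u^{2} + u \left(10 + u\right)$)
$222 v{\left(24 \right)} = 222 \left(-48 + 2 \cdot 24^{2} + 10 \cdot 24\right) = 222 \left(-48 + 2 \cdot 576 + 240\right) = 222 \left(-48 + 1152 + 240\right) = 222 \cdot 1344 = 298368$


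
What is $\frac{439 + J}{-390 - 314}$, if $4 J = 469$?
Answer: $- \frac{2225}{2816} \approx -0.79013$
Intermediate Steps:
$J = \frac{469}{4}$ ($J = \frac{1}{4} \cdot 469 = \frac{469}{4} \approx 117.25$)
$\frac{439 + J}{-390 - 314} = \frac{439 + \frac{469}{4}}{-390 - 314} = \frac{2225}{4 \left(-704\right)} = \frac{2225}{4} \left(- \frac{1}{704}\right) = - \frac{2225}{2816}$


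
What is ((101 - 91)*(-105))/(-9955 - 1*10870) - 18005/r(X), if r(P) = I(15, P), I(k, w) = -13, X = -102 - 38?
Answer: 164821/119 ≈ 1385.1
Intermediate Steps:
X = -140
r(P) = -13
((101 - 91)*(-105))/(-9955 - 1*10870) - 18005/r(X) = ((101 - 91)*(-105))/(-9955 - 1*10870) - 18005/(-13) = (10*(-105))/(-9955 - 10870) - 18005*(-1/13) = -1050/(-20825) + 1385 = -1050*(-1/20825) + 1385 = 6/119 + 1385 = 164821/119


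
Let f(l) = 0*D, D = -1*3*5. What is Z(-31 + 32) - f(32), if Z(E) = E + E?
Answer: 2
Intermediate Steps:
D = -15 (D = -3*5 = -15)
f(l) = 0 (f(l) = 0*(-15) = 0)
Z(E) = 2*E
Z(-31 + 32) - f(32) = 2*(-31 + 32) - 1*0 = 2*1 + 0 = 2 + 0 = 2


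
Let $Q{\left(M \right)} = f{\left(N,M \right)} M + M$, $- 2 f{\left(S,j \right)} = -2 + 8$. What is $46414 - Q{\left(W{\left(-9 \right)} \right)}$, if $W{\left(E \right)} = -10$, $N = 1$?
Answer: $46394$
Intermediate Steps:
$f{\left(S,j \right)} = -3$ ($f{\left(S,j \right)} = - \frac{-2 + 8}{2} = \left(- \frac{1}{2}\right) 6 = -3$)
$Q{\left(M \right)} = - 2 M$ ($Q{\left(M \right)} = - 3 M + M = - 2 M$)
$46414 - Q{\left(W{\left(-9 \right)} \right)} = 46414 - \left(-2\right) \left(-10\right) = 46414 - 20 = 46394$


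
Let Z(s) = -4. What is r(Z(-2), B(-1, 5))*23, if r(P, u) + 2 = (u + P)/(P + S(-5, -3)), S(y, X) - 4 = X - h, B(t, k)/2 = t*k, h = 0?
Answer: 184/3 ≈ 61.333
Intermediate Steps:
B(t, k) = 2*k*t (B(t, k) = 2*(t*k) = 2*(k*t) = 2*k*t)
S(y, X) = 4 + X (S(y, X) = 4 + (X - 1*0) = 4 + (X + 0) = 4 + X)
r(P, u) = -2 + (P + u)/(1 + P) (r(P, u) = -2 + (u + P)/(P + (4 - 3)) = -2 + (P + u)/(P + 1) = -2 + (P + u)/(1 + P))
r(Z(-2), B(-1, 5))*23 = ((-2 + 2*5*(-1) - 1*(-4))/(1 - 4))*23 = ((-2 - 10 + 4)/(-3))*23 = -⅓*(-8)*23 = (8/3)*23 = 184/3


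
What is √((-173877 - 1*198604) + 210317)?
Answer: 2*I*√40541 ≈ 402.7*I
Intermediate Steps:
√((-173877 - 1*198604) + 210317) = √((-173877 - 198604) + 210317) = √(-372481 + 210317) = √(-162164) = 2*I*√40541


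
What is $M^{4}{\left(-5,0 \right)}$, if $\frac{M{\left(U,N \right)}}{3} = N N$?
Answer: $0$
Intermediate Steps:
$M{\left(U,N \right)} = 3 N^{2}$ ($M{\left(U,N \right)} = 3 N N = 3 N^{2}$)
$M^{4}{\left(-5,0 \right)} = \left(3 \cdot 0^{2}\right)^{4} = \left(3 \cdot 0\right)^{4} = 0^{4} = 0$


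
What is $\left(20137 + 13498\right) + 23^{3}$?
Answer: $45802$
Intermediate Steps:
$\left(20137 + 13498\right) + 23^{3} = 33635 + 12167 = 45802$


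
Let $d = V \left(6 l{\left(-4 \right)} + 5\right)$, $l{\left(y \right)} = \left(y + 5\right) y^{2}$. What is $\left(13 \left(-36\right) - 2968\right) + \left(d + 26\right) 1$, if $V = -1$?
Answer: $-3511$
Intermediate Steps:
$l{\left(y \right)} = y^{2} \left(5 + y\right)$ ($l{\left(y \right)} = \left(5 + y\right) y^{2} = y^{2} \left(5 + y\right)$)
$d = -101$ ($d = - (6 \left(-4\right)^{2} \left(5 - 4\right) + 5) = - (6 \cdot 16 \cdot 1 + 5) = - (6 \cdot 16 + 5) = - (96 + 5) = \left(-1\right) 101 = -101$)
$\left(13 \left(-36\right) - 2968\right) + \left(d + 26\right) 1 = \left(13 \left(-36\right) - 2968\right) + \left(-101 + 26\right) 1 = \left(-468 - 2968\right) - 75 = -3436 - 75 = -3511$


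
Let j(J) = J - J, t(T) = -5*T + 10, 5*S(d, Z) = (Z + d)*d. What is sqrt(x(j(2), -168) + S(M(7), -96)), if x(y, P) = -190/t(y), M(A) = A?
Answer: I*sqrt(3590)/5 ≈ 11.983*I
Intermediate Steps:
S(d, Z) = d*(Z + d)/5 (S(d, Z) = ((Z + d)*d)/5 = (d*(Z + d))/5 = d*(Z + d)/5)
t(T) = 10 - 5*T
j(J) = 0
x(y, P) = -190/(10 - 5*y)
sqrt(x(j(2), -168) + S(M(7), -96)) = sqrt(38/(-2 + 0) + (1/5)*7*(-96 + 7)) = sqrt(38/(-2) + (1/5)*7*(-89)) = sqrt(38*(-1/2) - 623/5) = sqrt(-19 - 623/5) = sqrt(-718/5) = I*sqrt(3590)/5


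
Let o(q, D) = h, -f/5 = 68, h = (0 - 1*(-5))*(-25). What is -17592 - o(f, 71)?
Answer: -17467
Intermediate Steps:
h = -125 (h = (0 + 5)*(-25) = 5*(-25) = -125)
f = -340 (f = -5*68 = -340)
o(q, D) = -125
-17592 - o(f, 71) = -17592 - 1*(-125) = -17592 + 125 = -17467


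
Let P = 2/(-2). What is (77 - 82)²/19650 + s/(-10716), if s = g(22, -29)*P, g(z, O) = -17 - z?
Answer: -3323/1403796 ≈ -0.0023672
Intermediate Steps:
P = -1 (P = 2*(-½) = -1)
s = 39 (s = (-17 - 1*22)*(-1) = (-17 - 22)*(-1) = -39*(-1) = 39)
(77 - 82)²/19650 + s/(-10716) = (77 - 82)²/19650 + 39/(-10716) = (-5)²*(1/19650) + 39*(-1/10716) = 25*(1/19650) - 13/3572 = 1/786 - 13/3572 = -3323/1403796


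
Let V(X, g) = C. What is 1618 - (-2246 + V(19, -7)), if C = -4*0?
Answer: 3864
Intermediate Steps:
C = 0
V(X, g) = 0
1618 - (-2246 + V(19, -7)) = 1618 - (-2246 + 0) = 1618 - 1*(-2246) = 1618 + 2246 = 3864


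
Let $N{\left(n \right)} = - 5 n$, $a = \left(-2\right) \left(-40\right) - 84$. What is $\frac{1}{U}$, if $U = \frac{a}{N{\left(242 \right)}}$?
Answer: $\frac{605}{2} \approx 302.5$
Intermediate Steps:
$a = -4$ ($a = 80 - 84 = -4$)
$U = \frac{2}{605}$ ($U = - \frac{4}{\left(-5\right) 242} = - \frac{4}{-1210} = \left(-4\right) \left(- \frac{1}{1210}\right) = \frac{2}{605} \approx 0.0033058$)
$\frac{1}{U} = \frac{1}{\frac{2}{605}} = \frac{605}{2}$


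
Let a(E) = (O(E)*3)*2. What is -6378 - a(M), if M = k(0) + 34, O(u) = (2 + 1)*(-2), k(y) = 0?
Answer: -6342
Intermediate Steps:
O(u) = -6 (O(u) = 3*(-2) = -6)
M = 34 (M = 0 + 34 = 34)
a(E) = -36 (a(E) = -6*3*2 = -18*2 = -36)
-6378 - a(M) = -6378 - 1*(-36) = -6378 + 36 = -6342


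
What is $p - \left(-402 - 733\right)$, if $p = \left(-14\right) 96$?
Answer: $-209$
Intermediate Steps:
$p = -1344$
$p - \left(-402 - 733\right) = -1344 - \left(-402 - 733\right) = -1344 - -1135 = -1344 + 1135 = -209$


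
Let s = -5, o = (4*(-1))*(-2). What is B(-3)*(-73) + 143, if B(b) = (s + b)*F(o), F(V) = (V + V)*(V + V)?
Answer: 149647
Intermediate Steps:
o = 8 (o = -4*(-2) = 8)
F(V) = 4*V² (F(V) = (2*V)*(2*V) = 4*V²)
B(b) = -1280 + 256*b (B(b) = (-5 + b)*(4*8²) = (-5 + b)*(4*64) = (-5 + b)*256 = -1280 + 256*b)
B(-3)*(-73) + 143 = (-1280 + 256*(-3))*(-73) + 143 = (-1280 - 768)*(-73) + 143 = -2048*(-73) + 143 = 149504 + 143 = 149647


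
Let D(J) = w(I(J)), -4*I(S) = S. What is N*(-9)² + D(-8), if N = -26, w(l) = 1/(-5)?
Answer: -10531/5 ≈ -2106.2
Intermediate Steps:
I(S) = -S/4
w(l) = -⅕
D(J) = -⅕
N*(-9)² + D(-8) = -26*(-9)² - ⅕ = -26*81 - ⅕ = -2106 - ⅕ = -10531/5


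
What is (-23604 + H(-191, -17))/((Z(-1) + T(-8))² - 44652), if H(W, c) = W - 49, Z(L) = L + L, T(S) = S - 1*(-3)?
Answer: 23844/44603 ≈ 0.53458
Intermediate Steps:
T(S) = 3 + S (T(S) = S + 3 = 3 + S)
Z(L) = 2*L
H(W, c) = -49 + W
(-23604 + H(-191, -17))/((Z(-1) + T(-8))² - 44652) = (-23604 + (-49 - 191))/((2*(-1) + (3 - 8))² - 44652) = (-23604 - 240)/((-2 - 5)² - 44652) = -23844/((-7)² - 44652) = -23844/(49 - 44652) = -23844/(-44603) = -23844*(-1/44603) = 23844/44603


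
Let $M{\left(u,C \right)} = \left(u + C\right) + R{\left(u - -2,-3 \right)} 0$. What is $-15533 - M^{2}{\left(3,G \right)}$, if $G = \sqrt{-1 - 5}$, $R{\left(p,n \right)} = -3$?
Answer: $-15536 - 6 i \sqrt{6} \approx -15536.0 - 14.697 i$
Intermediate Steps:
$G = i \sqrt{6}$ ($G = \sqrt{-6} = i \sqrt{6} \approx 2.4495 i$)
$M{\left(u,C \right)} = C + u$ ($M{\left(u,C \right)} = \left(u + C\right) - 0 = \left(C + u\right) + 0 = C + u$)
$-15533 - M^{2}{\left(3,G \right)} = -15533 - \left(i \sqrt{6} + 3\right)^{2} = -15533 - \left(3 + i \sqrt{6}\right)^{2}$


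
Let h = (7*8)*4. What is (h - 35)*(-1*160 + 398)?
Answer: 44982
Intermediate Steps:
h = 224 (h = 56*4 = 224)
(h - 35)*(-1*160 + 398) = (224 - 35)*(-1*160 + 398) = 189*(-160 + 398) = 189*238 = 44982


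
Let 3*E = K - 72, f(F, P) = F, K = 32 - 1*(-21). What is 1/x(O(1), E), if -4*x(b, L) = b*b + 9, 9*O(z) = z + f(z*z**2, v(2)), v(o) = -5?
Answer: -324/733 ≈ -0.44202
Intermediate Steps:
K = 53 (K = 32 + 21 = 53)
O(z) = z/9 + z**3/9 (O(z) = (z + z*z**2)/9 = (z + z**3)/9 = z/9 + z**3/9)
E = -19/3 (E = (53 - 72)/3 = (1/3)*(-19) = -19/3 ≈ -6.3333)
x(b, L) = -9/4 - b**2/4 (x(b, L) = -(b*b + 9)/4 = -(b**2 + 9)/4 = -(9 + b**2)/4 = -9/4 - b**2/4)
1/x(O(1), E) = 1/(-9/4 - (1 + 1**2)**2/81/4) = 1/(-9/4 - (1 + 1)**2/81/4) = 1/(-9/4 - ((1/9)*1*2)**2/4) = 1/(-9/4 - (2/9)**2/4) = 1/(-9/4 - 1/4*4/81) = 1/(-9/4 - 1/81) = 1/(-733/324) = -324/733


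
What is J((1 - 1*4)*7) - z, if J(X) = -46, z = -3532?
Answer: 3486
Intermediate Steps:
J((1 - 1*4)*7) - z = -46 - 1*(-3532) = -46 + 3532 = 3486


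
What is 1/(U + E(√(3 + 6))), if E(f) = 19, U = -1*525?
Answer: -1/506 ≈ -0.0019763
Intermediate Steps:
U = -525
1/(U + E(√(3 + 6))) = 1/(-525 + 19) = 1/(-506) = -1/506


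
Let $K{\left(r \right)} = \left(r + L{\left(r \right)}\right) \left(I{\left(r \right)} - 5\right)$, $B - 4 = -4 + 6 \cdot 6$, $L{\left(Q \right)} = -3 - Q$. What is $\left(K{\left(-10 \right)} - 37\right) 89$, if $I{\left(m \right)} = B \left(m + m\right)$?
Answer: $190282$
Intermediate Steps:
$B = 36$ ($B = 4 + \left(-4 + 6 \cdot 6\right) = 4 + \left(-4 + 36\right) = 4 + 32 = 36$)
$I{\left(m \right)} = 72 m$ ($I{\left(m \right)} = 36 \left(m + m\right) = 36 \cdot 2 m = 72 m$)
$K{\left(r \right)} = 15 - 216 r$ ($K{\left(r \right)} = \left(r - \left(3 + r\right)\right) \left(72 r - 5\right) = - 3 \left(-5 + 72 r\right) = 15 - 216 r$)
$\left(K{\left(-10 \right)} - 37\right) 89 = \left(\left(15 - -2160\right) - 37\right) 89 = \left(\left(15 + 2160\right) - 37\right) 89 = \left(2175 - 37\right) 89 = 2138 \cdot 89 = 190282$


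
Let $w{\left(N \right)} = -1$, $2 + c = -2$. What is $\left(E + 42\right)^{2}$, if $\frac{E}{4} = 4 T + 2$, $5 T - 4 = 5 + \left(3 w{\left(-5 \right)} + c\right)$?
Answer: $\frac{79524}{25} \approx 3181.0$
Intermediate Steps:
$c = -4$ ($c = -2 - 2 = -4$)
$T = \frac{2}{5}$ ($T = \frac{4}{5} + \frac{5 + \left(3 \left(-1\right) - 4\right)}{5} = \frac{4}{5} + \frac{5 - 7}{5} = \frac{4}{5} + \frac{1}{5} \left(-2\right) = \frac{4}{5} - \frac{2}{5} = \frac{2}{5} \approx 0.4$)
$E = \frac{72}{5}$ ($E = 4 \left(4 \cdot \frac{2}{5} + 2\right) = 4 \left(\frac{8}{5} + 2\right) = 4 \cdot \frac{18}{5} = \frac{72}{5} \approx 14.4$)
$\left(E + 42\right)^{2} = \left(\frac{72}{5} + 42\right)^{2} = \left(\frac{282}{5}\right)^{2} = \frac{79524}{25}$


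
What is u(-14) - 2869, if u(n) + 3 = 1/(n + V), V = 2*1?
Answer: -34465/12 ≈ -2872.1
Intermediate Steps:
V = 2
u(n) = -3 + 1/(2 + n) (u(n) = -3 + 1/(n + 2) = -3 + 1/(2 + n))
u(-14) - 2869 = (-5 - 3*(-14))/(2 - 14) - 2869 = (-5 + 42)/(-12) - 2869 = -1/12*37 - 2869 = -37/12 - 2869 = -34465/12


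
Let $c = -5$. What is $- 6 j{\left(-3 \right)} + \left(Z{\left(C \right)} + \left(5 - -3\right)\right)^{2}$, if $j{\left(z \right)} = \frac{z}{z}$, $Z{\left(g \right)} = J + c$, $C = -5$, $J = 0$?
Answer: $3$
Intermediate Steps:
$Z{\left(g \right)} = -5$ ($Z{\left(g \right)} = 0 - 5 = -5$)
$j{\left(z \right)} = 1$
$- 6 j{\left(-3 \right)} + \left(Z{\left(C \right)} + \left(5 - -3\right)\right)^{2} = \left(-6\right) 1 + \left(-5 + \left(5 - -3\right)\right)^{2} = -6 + \left(-5 + \left(5 + 3\right)\right)^{2} = -6 + \left(-5 + 8\right)^{2} = -6 + 3^{2} = -6 + 9 = 3$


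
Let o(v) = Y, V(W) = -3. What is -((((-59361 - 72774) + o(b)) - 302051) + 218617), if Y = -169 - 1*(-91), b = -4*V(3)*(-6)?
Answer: 215647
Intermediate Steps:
b = -72 (b = -4*(-3)*(-6) = 12*(-6) = -72)
Y = -78 (Y = -169 + 91 = -78)
o(v) = -78
-((((-59361 - 72774) + o(b)) - 302051) + 218617) = -((((-59361 - 72774) - 78) - 302051) + 218617) = -(((-132135 - 78) - 302051) + 218617) = -((-132213 - 302051) + 218617) = -(-434264 + 218617) = -1*(-215647) = 215647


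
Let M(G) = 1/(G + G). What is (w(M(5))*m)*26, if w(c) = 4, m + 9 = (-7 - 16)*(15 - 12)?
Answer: -8112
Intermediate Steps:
M(G) = 1/(2*G)
m = -78 (m = -9 + (-7 - 16)*(15 - 12) = -9 - 23*3 = -9 - 69 = -78)
(w(M(5))*m)*26 = (4*(-78))*26 = -312*26 = -8112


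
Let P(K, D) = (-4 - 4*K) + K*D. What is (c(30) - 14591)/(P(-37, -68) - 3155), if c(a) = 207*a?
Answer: 8381/495 ≈ 16.931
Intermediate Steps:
P(K, D) = -4 - 4*K + D*K (P(K, D) = (-4 - 4*K) + D*K = -4 - 4*K + D*K)
(c(30) - 14591)/(P(-37, -68) - 3155) = (207*30 - 14591)/((-4 - 4*(-37) - 68*(-37)) - 3155) = (6210 - 14591)/((-4 + 148 + 2516) - 3155) = -8381/(2660 - 3155) = -8381/(-495) = -8381*(-1/495) = 8381/495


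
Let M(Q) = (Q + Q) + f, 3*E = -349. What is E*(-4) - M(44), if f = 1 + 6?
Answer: 1111/3 ≈ 370.33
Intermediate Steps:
E = -349/3 (E = (⅓)*(-349) = -349/3 ≈ -116.33)
f = 7
M(Q) = 7 + 2*Q (M(Q) = (Q + Q) + 7 = 2*Q + 7 = 7 + 2*Q)
E*(-4) - M(44) = -349/3*(-4) - (7 + 2*44) = 1396/3 - (7 + 88) = 1396/3 - 1*95 = 1396/3 - 95 = 1111/3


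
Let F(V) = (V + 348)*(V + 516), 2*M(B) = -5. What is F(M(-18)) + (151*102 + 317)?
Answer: 772533/4 ≈ 1.9313e+5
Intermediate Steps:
M(B) = -5/2 (M(B) = (1/2)*(-5) = -5/2)
F(V) = (348 + V)*(516 + V)
F(M(-18)) + (151*102 + 317) = (179568 + (-5/2)**2 + 864*(-5/2)) + (151*102 + 317) = (179568 + 25/4 - 2160) + (15402 + 317) = 709657/4 + 15719 = 772533/4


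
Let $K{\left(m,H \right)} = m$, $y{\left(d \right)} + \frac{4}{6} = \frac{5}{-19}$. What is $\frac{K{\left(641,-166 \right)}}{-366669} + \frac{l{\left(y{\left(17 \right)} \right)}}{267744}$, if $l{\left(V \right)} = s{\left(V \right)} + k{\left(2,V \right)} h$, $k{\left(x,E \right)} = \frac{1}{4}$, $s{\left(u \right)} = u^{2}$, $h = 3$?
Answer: $- \frac{246970048973}{141762425318784} \approx -0.0017421$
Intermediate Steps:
$y{\left(d \right)} = - \frac{53}{57}$ ($y{\left(d \right)} = - \frac{2}{3} + \frac{5}{-19} = - \frac{2}{3} + 5 \left(- \frac{1}{19}\right) = - \frac{2}{3} - \frac{5}{19} = - \frac{53}{57}$)
$k{\left(x,E \right)} = \frac{1}{4}$
$l{\left(V \right)} = \frac{3}{4} + V^{2}$ ($l{\left(V \right)} = V^{2} + \frac{1}{4} \cdot 3 = V^{2} + \frac{3}{4} = \frac{3}{4} + V^{2}$)
$\frac{K{\left(641,-166 \right)}}{-366669} + \frac{l{\left(y{\left(17 \right)} \right)}}{267744} = \frac{641}{-366669} + \frac{\frac{3}{4} + \left(- \frac{53}{57}\right)^{2}}{267744} = 641 \left(- \frac{1}{366669}\right) + \left(\frac{3}{4} + \frac{2809}{3249}\right) \frac{1}{267744} = - \frac{641}{366669} + \frac{20983}{12996} \cdot \frac{1}{267744} = - \frac{641}{366669} + \frac{20983}{3479601024} = - \frac{246970048973}{141762425318784}$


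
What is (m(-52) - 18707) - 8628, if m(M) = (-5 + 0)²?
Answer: -27310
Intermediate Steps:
m(M) = 25 (m(M) = (-5)² = 25)
(m(-52) - 18707) - 8628 = (25 - 18707) - 8628 = -18682 - 8628 = -27310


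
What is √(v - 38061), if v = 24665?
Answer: 2*I*√3349 ≈ 115.74*I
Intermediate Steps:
√(v - 38061) = √(24665 - 38061) = √(-13396) = 2*I*√3349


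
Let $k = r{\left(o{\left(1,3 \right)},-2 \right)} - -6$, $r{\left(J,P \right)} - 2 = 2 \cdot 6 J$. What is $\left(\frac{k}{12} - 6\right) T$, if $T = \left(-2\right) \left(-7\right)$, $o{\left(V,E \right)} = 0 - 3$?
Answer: $- \frac{350}{3} \approx -116.67$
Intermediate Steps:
$o{\left(V,E \right)} = -3$
$r{\left(J,P \right)} = 2 + 12 J$ ($r{\left(J,P \right)} = 2 + 2 \cdot 6 J = 2 + 12 J$)
$T = 14$
$k = -28$ ($k = \left(2 + 12 \left(-3\right)\right) - -6 = \left(2 - 36\right) + 6 = -34 + 6 = -28$)
$\left(\frac{k}{12} - 6\right) T = \left(- \frac{28}{12} - 6\right) 14 = \left(\left(-28\right) \frac{1}{12} - 6\right) 14 = \left(- \frac{7}{3} - 6\right) 14 = \left(- \frac{25}{3}\right) 14 = - \frac{350}{3}$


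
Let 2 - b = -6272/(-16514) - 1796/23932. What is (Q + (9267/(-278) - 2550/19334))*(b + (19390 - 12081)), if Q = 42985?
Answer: 20844196634354250711583/66381613795903 ≈ 3.1401e+8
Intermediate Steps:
b = 83747967/49401631 (b = 2 - (-6272/(-16514) - 1796/23932) = 2 - (-6272*(-1/16514) - 1796*1/23932) = 2 - (3136/8257 - 449/5983) = 2 - 1*15055295/49401631 = 2 - 15055295/49401631 = 83747967/49401631 ≈ 1.6952)
(Q + (9267/(-278) - 2550/19334))*(b + (19390 - 12081)) = (42985 + (9267/(-278) - 2550/19334))*(83747967/49401631 + (19390 - 12081)) = (42985 + (9267*(-1/278) - 2550*1/19334))*(83747967/49401631 + 7309) = (42985 + (-9267/278 - 1275/9667))*(361160268946/49401631) = (42985 - 89938539/2687426)*(361160268946/49401631) = (115429068071/2687426)*(361160268946/49401631) = 20844196634354250711583/66381613795903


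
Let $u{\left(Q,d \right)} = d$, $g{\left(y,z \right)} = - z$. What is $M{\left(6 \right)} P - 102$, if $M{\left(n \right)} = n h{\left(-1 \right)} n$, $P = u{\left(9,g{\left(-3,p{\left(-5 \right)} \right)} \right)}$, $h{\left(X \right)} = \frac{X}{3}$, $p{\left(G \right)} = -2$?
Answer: $-126$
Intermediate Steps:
$h{\left(X \right)} = \frac{X}{3}$ ($h{\left(X \right)} = X \frac{1}{3} = \frac{X}{3}$)
$P = 2$ ($P = \left(-1\right) \left(-2\right) = 2$)
$M{\left(n \right)} = - \frac{n^{2}}{3}$ ($M{\left(n \right)} = n \frac{1}{3} \left(-1\right) n = n \left(- \frac{1}{3}\right) n = - \frac{n}{3} n = - \frac{n^{2}}{3}$)
$M{\left(6 \right)} P - 102 = - \frac{6^{2}}{3} \cdot 2 - 102 = \left(- \frac{1}{3}\right) 36 \cdot 2 - 102 = \left(-12\right) 2 - 102 = -24 - 102 = -126$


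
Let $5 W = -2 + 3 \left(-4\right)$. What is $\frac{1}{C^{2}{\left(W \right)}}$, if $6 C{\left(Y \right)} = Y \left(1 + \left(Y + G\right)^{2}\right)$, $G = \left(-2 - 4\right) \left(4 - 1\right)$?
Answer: $\frac{140625}{5758836769} \approx 2.4419 \cdot 10^{-5}$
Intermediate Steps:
$G = -18$ ($G = \left(-6\right) 3 = -18$)
$W = - \frac{14}{5}$ ($W = \frac{-2 + 3 \left(-4\right)}{5} = \frac{-2 - 12}{5} = \frac{1}{5} \left(-14\right) = - \frac{14}{5} \approx -2.8$)
$C{\left(Y \right)} = \frac{Y \left(1 + \left(-18 + Y\right)^{2}\right)}{6}$ ($C{\left(Y \right)} = \frac{Y \left(1 + \left(Y - 18\right)^{2}\right)}{6} = \frac{Y \left(1 + \left(-18 + Y\right)^{2}\right)}{6}$)
$\frac{1}{C^{2}{\left(W \right)}} = \frac{1}{\left(\frac{1}{6} \left(- \frac{14}{5}\right) \left(1 + \left(-18 - \frac{14}{5}\right)^{2}\right)\right)^{2}} = \frac{1}{\left(\frac{1}{6} \left(- \frac{14}{5}\right) \left(1 + \left(- \frac{104}{5}\right)^{2}\right)\right)^{2}} = \frac{1}{\left(\frac{1}{6} \left(- \frac{14}{5}\right) \left(1 + \frac{10816}{25}\right)\right)^{2}} = \frac{1}{\left(\frac{1}{6} \left(- \frac{14}{5}\right) \frac{10841}{25}\right)^{2}} = \frac{1}{\left(- \frac{75887}{375}\right)^{2}} = \frac{1}{\frac{5758836769}{140625}} = \frac{140625}{5758836769}$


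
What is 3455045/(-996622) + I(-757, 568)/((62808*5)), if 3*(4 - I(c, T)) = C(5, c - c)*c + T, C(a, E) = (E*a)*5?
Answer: -18497847257/5334872265 ≈ -3.4673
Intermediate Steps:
C(a, E) = 5*E*a
I(c, T) = 4 - T/3 (I(c, T) = 4 - ((5*(c - c)*5)*c + T)/3 = 4 - ((5*0*5)*c + T)/3 = 4 - (0*c + T)/3 = 4 - (0 + T)/3 = 4 - T/3)
3455045/(-996622) + I(-757, 568)/((62808*5)) = 3455045/(-996622) + (4 - 1/3*568)/((62808*5)) = 3455045*(-1/996622) + (4 - 568/3)/314040 = -314095/90602 - 556/3*1/314040 = -314095/90602 - 139/235530 = -18497847257/5334872265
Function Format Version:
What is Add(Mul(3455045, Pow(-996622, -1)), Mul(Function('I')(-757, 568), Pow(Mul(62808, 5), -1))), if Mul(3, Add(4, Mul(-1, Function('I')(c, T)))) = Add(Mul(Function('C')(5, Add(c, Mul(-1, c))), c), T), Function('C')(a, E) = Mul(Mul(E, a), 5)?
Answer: Rational(-18497847257, 5334872265) ≈ -3.4673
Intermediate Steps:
Function('C')(a, E) = Mul(5, E, a)
Function('I')(c, T) = Add(4, Mul(Rational(-1, 3), T)) (Function('I')(c, T) = Add(4, Mul(Rational(-1, 3), Add(Mul(Mul(5, Add(c, Mul(-1, c)), 5), c), T))) = Add(4, Mul(Rational(-1, 3), Add(Mul(Mul(5, 0, 5), c), T))) = Add(4, Mul(Rational(-1, 3), Add(Mul(0, c), T))) = Add(4, Mul(Rational(-1, 3), Add(0, T))) = Add(4, Mul(Rational(-1, 3), T)))
Add(Mul(3455045, Pow(-996622, -1)), Mul(Function('I')(-757, 568), Pow(Mul(62808, 5), -1))) = Add(Mul(3455045, Pow(-996622, -1)), Mul(Add(4, Mul(Rational(-1, 3), 568)), Pow(Mul(62808, 5), -1))) = Add(Mul(3455045, Rational(-1, 996622)), Mul(Add(4, Rational(-568, 3)), Pow(314040, -1))) = Add(Rational(-314095, 90602), Mul(Rational(-556, 3), Rational(1, 314040))) = Add(Rational(-314095, 90602), Rational(-139, 235530)) = Rational(-18497847257, 5334872265)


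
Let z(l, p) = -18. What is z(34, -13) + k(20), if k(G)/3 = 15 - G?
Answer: -33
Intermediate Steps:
k(G) = 45 - 3*G (k(G) = 3*(15 - G) = 45 - 3*G)
z(34, -13) + k(20) = -18 + (45 - 3*20) = -18 + (45 - 60) = -18 - 15 = -33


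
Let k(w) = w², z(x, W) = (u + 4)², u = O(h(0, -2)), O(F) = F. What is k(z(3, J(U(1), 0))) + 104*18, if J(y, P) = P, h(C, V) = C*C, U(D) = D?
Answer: 2128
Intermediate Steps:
h(C, V) = C²
u = 0 (u = 0² = 0)
z(x, W) = 16 (z(x, W) = (0 + 4)² = 4² = 16)
k(z(3, J(U(1), 0))) + 104*18 = 16² + 104*18 = 256 + 1872 = 2128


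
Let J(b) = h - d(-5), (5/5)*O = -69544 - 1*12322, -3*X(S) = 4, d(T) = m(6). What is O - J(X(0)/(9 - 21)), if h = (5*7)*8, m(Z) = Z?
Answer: -82140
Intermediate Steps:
d(T) = 6
X(S) = -4/3 (X(S) = -1/3*4 = -4/3)
h = 280 (h = 35*8 = 280)
O = -81866 (O = -69544 - 1*12322 = -69544 - 12322 = -81866)
J(b) = 274 (J(b) = 280 - 1*6 = 280 - 6 = 274)
O - J(X(0)/(9 - 21)) = -81866 - 1*274 = -81866 - 274 = -82140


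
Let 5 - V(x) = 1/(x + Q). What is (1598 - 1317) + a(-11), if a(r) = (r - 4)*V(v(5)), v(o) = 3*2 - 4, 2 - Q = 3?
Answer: 221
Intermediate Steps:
Q = -1 (Q = 2 - 1*3 = 2 - 3 = -1)
v(o) = 2 (v(o) = 6 - 4 = 2)
V(x) = 5 - 1/(-1 + x) (V(x) = 5 - 1/(x - 1) = 5 - 1/(-1 + x))
a(r) = -16 + 4*r (a(r) = (r - 4)*((-6 + 5*2)/(-1 + 2)) = (-4 + r)*((-6 + 10)/1) = (-4 + r)*(1*4) = (-4 + r)*4 = -16 + 4*r)
(1598 - 1317) + a(-11) = (1598 - 1317) + (-16 + 4*(-11)) = 281 + (-16 - 44) = 281 - 60 = 221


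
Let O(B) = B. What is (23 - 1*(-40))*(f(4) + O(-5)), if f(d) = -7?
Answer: -756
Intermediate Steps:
(23 - 1*(-40))*(f(4) + O(-5)) = (23 - 1*(-40))*(-7 - 5) = (23 + 40)*(-12) = 63*(-12) = -756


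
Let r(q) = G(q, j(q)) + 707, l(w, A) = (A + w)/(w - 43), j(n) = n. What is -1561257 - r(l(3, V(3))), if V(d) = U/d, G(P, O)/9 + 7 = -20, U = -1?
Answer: -1561721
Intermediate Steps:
G(P, O) = -243 (G(P, O) = -63 + 9*(-20) = -63 - 180 = -243)
V(d) = -1/d
l(w, A) = (A + w)/(-43 + w)
r(q) = 464 (r(q) = -243 + 707 = 464)
-1561257 - r(l(3, V(3))) = -1561257 - 1*464 = -1561257 - 464 = -1561721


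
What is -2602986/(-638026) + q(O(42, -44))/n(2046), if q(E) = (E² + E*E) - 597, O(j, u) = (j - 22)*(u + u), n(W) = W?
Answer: 1978821741517/652700598 ≈ 3031.7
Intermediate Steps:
O(j, u) = 2*u*(-22 + j) (O(j, u) = (-22 + j)*(2*u) = 2*u*(-22 + j))
q(E) = -597 + 2*E² (q(E) = (E² + E²) - 597 = 2*E² - 597 = -597 + 2*E²)
-2602986/(-638026) + q(O(42, -44))/n(2046) = -2602986/(-638026) + (-597 + 2*(2*(-44)*(-22 + 42))²)/2046 = -2602986*(-1/638026) + (-597 + 2*(2*(-44)*20)²)*(1/2046) = 1301493/319013 + (-597 + 2*(-1760)²)*(1/2046) = 1301493/319013 + (-597 + 2*3097600)*(1/2046) = 1301493/319013 + (-597 + 6195200)*(1/2046) = 1301493/319013 + 6194603*(1/2046) = 1301493/319013 + 6194603/2046 = 1978821741517/652700598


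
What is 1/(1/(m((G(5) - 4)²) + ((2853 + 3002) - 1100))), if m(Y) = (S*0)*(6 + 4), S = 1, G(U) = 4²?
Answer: 4755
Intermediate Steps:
G(U) = 16
m(Y) = 0 (m(Y) = (1*0)*(6 + 4) = 0*10 = 0)
1/(1/(m((G(5) - 4)²) + ((2853 + 3002) - 1100))) = 1/(1/(0 + ((2853 + 3002) - 1100))) = 1/(1/(0 + (5855 - 1100))) = 1/(1/(0 + 4755)) = 1/(1/4755) = 4755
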